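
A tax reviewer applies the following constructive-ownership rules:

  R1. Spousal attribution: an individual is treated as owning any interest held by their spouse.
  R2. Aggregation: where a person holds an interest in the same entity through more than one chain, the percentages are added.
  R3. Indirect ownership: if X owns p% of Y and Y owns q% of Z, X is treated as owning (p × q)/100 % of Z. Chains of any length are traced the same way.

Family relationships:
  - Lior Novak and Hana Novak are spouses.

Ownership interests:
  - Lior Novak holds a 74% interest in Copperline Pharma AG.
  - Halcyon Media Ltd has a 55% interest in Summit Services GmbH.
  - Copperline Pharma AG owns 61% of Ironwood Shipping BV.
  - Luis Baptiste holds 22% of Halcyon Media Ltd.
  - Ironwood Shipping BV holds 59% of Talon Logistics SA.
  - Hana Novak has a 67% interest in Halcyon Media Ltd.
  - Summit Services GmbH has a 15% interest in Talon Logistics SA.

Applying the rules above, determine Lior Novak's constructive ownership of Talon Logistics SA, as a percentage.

32.1601%

By spousal attribution (R1), Lior Novak is treated as owning Hana Novak's 67% interest in Halcyon Media Ltd.
Chain via Copperline Pharma AG → Ironwood Shipping BV (R3): 74% × 61% × 59% = 26.6326% of Talon Logistics SA.
Chain via Halcyon Media Ltd → Summit Services GmbH (R3): 67% × 55% × 15% = 5.5275% of Talon Logistics SA.
Aggregating (R2): 26.6326% + 5.5275% = 32.1601%.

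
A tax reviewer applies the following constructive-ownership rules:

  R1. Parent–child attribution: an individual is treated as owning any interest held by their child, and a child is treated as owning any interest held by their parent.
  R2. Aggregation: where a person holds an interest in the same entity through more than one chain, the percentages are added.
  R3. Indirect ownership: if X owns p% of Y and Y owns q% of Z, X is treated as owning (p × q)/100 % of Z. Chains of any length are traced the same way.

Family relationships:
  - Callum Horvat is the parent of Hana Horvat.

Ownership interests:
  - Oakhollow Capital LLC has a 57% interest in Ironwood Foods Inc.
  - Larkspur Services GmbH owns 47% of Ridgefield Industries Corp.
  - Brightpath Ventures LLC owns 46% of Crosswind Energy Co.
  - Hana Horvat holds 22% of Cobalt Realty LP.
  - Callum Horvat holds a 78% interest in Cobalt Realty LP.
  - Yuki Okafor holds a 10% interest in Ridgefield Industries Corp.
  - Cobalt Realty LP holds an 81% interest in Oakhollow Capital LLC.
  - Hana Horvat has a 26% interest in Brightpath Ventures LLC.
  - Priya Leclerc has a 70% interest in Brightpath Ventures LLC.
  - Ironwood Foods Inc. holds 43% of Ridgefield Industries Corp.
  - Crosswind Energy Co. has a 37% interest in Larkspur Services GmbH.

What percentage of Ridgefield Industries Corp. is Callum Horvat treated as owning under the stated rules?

21.932944%

By parent–child attribution (R1), Callum Horvat is treated as also owning Hana Horvat's interest in Cobalt Realty LP, giving 78% + 22% = 100%.
By parent–child attribution (R1), Callum Horvat is treated as owning Hana Horvat's 26% interest in Brightpath Ventures LLC.
Chain via Cobalt Realty LP → Oakhollow Capital LLC → Ironwood Foods Inc. (R3): 100% × 81% × 57% × 43% = 19.8531% of Ridgefield Industries Corp.
Chain via Brightpath Ventures LLC → Crosswind Energy Co. → Larkspur Services GmbH (R3): 26% × 46% × 37% × 47% = 2.079844% of Ridgefield Industries Corp.
Aggregating (R2): 19.8531% + 2.079844% = 21.932944%.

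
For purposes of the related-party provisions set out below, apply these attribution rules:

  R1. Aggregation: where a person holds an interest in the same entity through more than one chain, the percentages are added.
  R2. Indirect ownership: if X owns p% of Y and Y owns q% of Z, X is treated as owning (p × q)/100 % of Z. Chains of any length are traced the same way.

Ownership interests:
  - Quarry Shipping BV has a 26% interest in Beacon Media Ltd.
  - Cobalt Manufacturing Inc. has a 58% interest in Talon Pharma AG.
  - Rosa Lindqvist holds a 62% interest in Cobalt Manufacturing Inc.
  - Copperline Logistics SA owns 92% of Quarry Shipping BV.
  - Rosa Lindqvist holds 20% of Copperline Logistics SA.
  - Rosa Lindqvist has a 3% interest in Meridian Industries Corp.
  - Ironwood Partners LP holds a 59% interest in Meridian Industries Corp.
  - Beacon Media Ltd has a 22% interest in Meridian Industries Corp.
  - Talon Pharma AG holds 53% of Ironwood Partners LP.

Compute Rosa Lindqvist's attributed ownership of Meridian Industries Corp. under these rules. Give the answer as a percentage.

15.297172%

Chain via Copperline Logistics SA → Quarry Shipping BV → Beacon Media Ltd (R2): 20% × 92% × 26% × 22% = 1.05248% of Meridian Industries Corp.
Chain via Cobalt Manufacturing Inc. → Talon Pharma AG → Ironwood Partners LP (R2): 62% × 58% × 53% × 59% = 11.244692% of Meridian Industries Corp.
Direct interest in Meridian Industries Corp: 3%.
Aggregating (R1): 1.05248% + 11.244692% + 3% = 15.297172%.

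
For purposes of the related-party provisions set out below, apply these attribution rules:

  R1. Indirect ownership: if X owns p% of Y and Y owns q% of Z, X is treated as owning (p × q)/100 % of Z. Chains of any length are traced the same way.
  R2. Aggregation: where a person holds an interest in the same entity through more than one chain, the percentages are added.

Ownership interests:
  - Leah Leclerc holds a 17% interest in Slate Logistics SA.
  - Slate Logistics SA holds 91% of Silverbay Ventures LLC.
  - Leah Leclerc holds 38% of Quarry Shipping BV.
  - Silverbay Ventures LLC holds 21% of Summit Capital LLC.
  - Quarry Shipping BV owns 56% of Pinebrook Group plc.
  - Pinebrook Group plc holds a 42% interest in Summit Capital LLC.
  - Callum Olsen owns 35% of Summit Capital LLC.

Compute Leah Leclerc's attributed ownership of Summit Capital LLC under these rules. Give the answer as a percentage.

Chain via Slate Logistics SA → Silverbay Ventures LLC (R1): 17% × 91% × 21% = 3.2487% of Summit Capital LLC.
Chain via Quarry Shipping BV → Pinebrook Group plc (R1): 38% × 56% × 42% = 8.9376% of Summit Capital LLC.
Aggregating (R2): 3.2487% + 8.9376% = 12.1863%.

12.1863%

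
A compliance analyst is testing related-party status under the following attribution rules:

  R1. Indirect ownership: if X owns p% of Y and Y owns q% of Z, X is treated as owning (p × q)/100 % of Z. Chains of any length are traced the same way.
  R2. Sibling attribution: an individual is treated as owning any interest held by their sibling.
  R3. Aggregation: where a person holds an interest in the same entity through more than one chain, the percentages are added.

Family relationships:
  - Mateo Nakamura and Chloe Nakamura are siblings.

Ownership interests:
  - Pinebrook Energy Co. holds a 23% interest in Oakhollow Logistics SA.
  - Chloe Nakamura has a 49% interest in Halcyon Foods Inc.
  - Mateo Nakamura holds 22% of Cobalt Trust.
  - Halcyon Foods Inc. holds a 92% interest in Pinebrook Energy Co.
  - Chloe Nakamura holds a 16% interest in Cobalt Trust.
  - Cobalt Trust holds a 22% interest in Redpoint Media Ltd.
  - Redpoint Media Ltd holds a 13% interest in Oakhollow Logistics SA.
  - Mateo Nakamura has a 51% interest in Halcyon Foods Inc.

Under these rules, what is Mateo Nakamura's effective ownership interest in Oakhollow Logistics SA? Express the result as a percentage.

By sibling attribution (R2), Mateo Nakamura is treated as also owning Chloe Nakamura's interest in Halcyon Foods Inc, giving 51% + 49% = 100%.
By sibling attribution (R2), Mateo Nakamura is treated as also owning Chloe Nakamura's interest in Cobalt Trust, giving 22% + 16% = 38%.
Chain via Halcyon Foods Inc. → Pinebrook Energy Co. (R1): 100% × 92% × 23% = 21.16% of Oakhollow Logistics SA.
Chain via Cobalt Trust → Redpoint Media Ltd (R1): 38% × 22% × 13% = 1.0868% of Oakhollow Logistics SA.
Aggregating (R3): 21.16% + 1.0868% = 22.2468%.

22.2468%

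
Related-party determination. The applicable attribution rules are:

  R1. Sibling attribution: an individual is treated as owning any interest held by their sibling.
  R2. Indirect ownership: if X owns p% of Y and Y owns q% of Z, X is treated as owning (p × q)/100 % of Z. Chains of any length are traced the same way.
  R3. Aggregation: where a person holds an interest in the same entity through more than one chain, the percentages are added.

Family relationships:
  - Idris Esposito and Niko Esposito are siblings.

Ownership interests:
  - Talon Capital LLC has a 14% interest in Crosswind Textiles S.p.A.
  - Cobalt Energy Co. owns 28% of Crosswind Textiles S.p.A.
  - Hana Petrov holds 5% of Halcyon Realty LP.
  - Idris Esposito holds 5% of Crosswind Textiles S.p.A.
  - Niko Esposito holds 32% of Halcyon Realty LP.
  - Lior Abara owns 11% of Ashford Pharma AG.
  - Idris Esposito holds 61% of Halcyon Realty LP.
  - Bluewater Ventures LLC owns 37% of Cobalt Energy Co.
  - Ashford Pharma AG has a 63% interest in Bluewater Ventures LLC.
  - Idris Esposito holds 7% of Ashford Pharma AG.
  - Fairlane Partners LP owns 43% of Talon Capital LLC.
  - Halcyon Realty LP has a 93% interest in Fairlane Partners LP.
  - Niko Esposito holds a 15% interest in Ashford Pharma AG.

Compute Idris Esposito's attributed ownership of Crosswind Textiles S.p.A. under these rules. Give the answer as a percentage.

By sibling attribution (R1), Idris Esposito is treated as also owning Niko Esposito's interest in Ashford Pharma AG, giving 7% + 15% = 22%.
By sibling attribution (R1), Idris Esposito is treated as also owning Niko Esposito's interest in Halcyon Realty LP, giving 61% + 32% = 93%.
Chain via Ashford Pharma AG → Bluewater Ventures LLC → Cobalt Energy Co. (R2): 22% × 63% × 37% × 28% = 1.435896% of Crosswind Textiles S.p.A.
Chain via Halcyon Realty LP → Fairlane Partners LP → Talon Capital LLC (R2): 93% × 93% × 43% × 14% = 5.206698% of Crosswind Textiles S.p.A.
Direct interest in Crosswind Textiles S.p.A: 5%.
Aggregating (R3): 1.435896% + 5.206698% + 5% = 11.642594%.

11.642594%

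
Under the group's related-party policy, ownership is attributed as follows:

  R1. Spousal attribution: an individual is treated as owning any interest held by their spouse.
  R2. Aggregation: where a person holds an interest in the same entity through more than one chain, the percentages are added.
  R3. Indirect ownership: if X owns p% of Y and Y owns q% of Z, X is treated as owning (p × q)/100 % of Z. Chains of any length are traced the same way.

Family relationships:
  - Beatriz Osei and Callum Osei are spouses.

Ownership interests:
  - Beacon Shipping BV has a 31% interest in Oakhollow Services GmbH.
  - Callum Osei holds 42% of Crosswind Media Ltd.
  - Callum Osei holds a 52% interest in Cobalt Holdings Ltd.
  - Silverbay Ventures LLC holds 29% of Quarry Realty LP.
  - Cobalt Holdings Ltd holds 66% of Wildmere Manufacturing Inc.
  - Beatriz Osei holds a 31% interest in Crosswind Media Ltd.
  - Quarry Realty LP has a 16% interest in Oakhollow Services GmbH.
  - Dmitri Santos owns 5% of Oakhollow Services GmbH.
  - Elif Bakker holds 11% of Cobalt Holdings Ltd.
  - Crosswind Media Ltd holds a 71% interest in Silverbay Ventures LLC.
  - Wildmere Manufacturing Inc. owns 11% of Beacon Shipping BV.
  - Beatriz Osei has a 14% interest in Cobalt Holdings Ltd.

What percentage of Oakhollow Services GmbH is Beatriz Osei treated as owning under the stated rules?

3.890308%

By spousal attribution (R1), Beatriz Osei is treated as also owning Callum Osei's interest in Crosswind Media Ltd, giving 31% + 42% = 73%.
By spousal attribution (R1), Beatriz Osei is treated as also owning Callum Osei's interest in Cobalt Holdings Ltd, giving 14% + 52% = 66%.
Chain via Crosswind Media Ltd → Silverbay Ventures LLC → Quarry Realty LP (R3): 73% × 71% × 29% × 16% = 2.404912% of Oakhollow Services GmbH.
Chain via Cobalt Holdings Ltd → Wildmere Manufacturing Inc. → Beacon Shipping BV (R3): 66% × 66% × 11% × 31% = 1.485396% of Oakhollow Services GmbH.
Aggregating (R2): 2.404912% + 1.485396% = 3.890308%.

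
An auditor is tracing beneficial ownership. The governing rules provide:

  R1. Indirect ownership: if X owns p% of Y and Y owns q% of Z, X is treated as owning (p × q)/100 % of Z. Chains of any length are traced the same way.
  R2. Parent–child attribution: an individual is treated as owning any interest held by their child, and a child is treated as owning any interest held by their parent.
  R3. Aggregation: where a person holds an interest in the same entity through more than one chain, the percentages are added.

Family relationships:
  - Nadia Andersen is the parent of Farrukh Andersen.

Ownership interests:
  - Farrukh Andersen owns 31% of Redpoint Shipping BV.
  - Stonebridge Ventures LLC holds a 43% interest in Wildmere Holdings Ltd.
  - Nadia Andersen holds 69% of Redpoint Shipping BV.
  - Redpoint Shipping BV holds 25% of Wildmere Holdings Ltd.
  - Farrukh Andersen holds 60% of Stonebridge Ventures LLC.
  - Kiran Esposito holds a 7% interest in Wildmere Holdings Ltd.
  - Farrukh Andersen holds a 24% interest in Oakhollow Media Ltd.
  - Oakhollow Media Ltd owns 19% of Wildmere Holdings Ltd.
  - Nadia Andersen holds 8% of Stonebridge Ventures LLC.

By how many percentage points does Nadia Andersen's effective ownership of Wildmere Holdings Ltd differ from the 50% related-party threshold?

8.8

By parent–child attribution (R2), Nadia Andersen is treated as also owning Farrukh Andersen's interest in Redpoint Shipping BV, giving 69% + 31% = 100%.
By parent–child attribution (R2), Nadia Andersen is treated as also owning Farrukh Andersen's interest in Stonebridge Ventures LLC, giving 8% + 60% = 68%.
By parent–child attribution (R2), Nadia Andersen is treated as owning Farrukh Andersen's 24% interest in Oakhollow Media Ltd.
Chain via Redpoint Shipping BV (R1): 100% × 25% = 25% of Wildmere Holdings Ltd.
Chain via Stonebridge Ventures LLC (R1): 68% × 43% = 29.24% of Wildmere Holdings Ltd.
Chain via Oakhollow Media Ltd (R1): 24% × 19% = 4.56% of Wildmere Holdings Ltd.
Aggregating (R3): 25% + 29.24% + 4.56% = 58.8%.
58.8% exceeds the 50% threshold by 8.8 percentage points.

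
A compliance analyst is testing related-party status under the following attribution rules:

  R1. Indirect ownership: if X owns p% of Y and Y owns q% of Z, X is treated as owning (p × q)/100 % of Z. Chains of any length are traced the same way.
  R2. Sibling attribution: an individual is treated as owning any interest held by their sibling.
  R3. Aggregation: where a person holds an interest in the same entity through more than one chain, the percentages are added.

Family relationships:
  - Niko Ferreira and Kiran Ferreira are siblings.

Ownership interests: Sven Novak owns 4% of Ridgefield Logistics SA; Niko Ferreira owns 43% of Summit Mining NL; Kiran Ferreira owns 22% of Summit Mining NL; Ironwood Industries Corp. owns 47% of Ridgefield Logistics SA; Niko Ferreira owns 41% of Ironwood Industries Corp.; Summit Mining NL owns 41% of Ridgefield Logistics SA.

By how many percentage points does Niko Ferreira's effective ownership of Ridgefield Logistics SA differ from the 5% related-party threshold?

40.92

By sibling attribution (R2), Niko Ferreira is treated as also owning Kiran Ferreira's interest in Summit Mining NL, giving 43% + 22% = 65%.
Chain via Summit Mining NL (R1): 65% × 41% = 26.65% of Ridgefield Logistics SA.
Chain via Ironwood Industries Corp. (R1): 41% × 47% = 19.27% of Ridgefield Logistics SA.
Aggregating (R3): 26.65% + 19.27% = 45.92%.
45.92% exceeds the 5% threshold by 40.92 percentage points.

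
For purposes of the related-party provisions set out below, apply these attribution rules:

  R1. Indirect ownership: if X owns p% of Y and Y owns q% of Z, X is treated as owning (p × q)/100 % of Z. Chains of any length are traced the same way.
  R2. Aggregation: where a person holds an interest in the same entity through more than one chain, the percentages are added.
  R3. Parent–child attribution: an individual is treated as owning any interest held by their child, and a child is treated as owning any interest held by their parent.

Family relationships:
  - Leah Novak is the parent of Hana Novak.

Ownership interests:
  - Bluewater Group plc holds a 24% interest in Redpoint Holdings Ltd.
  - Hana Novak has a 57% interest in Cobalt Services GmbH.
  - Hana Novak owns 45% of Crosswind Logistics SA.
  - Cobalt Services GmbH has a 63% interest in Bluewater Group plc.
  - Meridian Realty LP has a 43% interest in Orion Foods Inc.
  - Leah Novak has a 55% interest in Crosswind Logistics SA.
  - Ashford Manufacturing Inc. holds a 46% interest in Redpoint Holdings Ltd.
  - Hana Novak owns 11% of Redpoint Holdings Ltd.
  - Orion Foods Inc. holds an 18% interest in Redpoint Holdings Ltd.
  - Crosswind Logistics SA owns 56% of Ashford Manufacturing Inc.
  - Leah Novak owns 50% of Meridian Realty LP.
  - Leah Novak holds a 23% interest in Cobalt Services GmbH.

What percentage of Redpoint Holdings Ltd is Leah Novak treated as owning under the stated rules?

By parent–child attribution (R3), Leah Novak is treated as also owning Hana Novak's interest in Crosswind Logistics SA, giving 55% + 45% = 100%.
By parent–child attribution (R3), Leah Novak is treated as also owning Hana Novak's interest in Cobalt Services GmbH, giving 23% + 57% = 80%.
By parent–child attribution (R3), Leah Novak is treated as owning Hana Novak's 11% interest in Redpoint Holdings Ltd.
Chain via Crosswind Logistics SA → Ashford Manufacturing Inc. (R1): 100% × 56% × 46% = 25.76% of Redpoint Holdings Ltd.
Chain via Meridian Realty LP → Orion Foods Inc. (R1): 50% × 43% × 18% = 3.87% of Redpoint Holdings Ltd.
Chain via Cobalt Services GmbH → Bluewater Group plc (R1): 80% × 63% × 24% = 12.096% of Redpoint Holdings Ltd.
Direct interest in Redpoint Holdings Ltd: 11%.
Aggregating (R2): 25.76% + 3.87% + 12.096% + 11% = 52.726%.

52.726%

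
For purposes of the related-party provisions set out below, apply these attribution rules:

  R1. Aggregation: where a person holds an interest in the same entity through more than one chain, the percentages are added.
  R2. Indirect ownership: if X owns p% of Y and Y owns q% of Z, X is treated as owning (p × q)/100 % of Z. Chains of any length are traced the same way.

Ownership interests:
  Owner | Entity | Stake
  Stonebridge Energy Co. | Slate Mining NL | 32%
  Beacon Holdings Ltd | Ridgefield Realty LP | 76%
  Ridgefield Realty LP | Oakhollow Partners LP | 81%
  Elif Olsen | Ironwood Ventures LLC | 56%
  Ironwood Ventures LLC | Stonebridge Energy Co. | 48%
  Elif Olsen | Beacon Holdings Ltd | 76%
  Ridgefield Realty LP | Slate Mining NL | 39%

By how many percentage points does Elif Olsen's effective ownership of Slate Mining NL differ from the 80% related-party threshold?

48.872

Chain via Ironwood Ventures LLC → Stonebridge Energy Co. (R2): 56% × 48% × 32% = 8.6016% of Slate Mining NL.
Chain via Beacon Holdings Ltd → Ridgefield Realty LP (R2): 76% × 76% × 39% = 22.5264% of Slate Mining NL.
Aggregating (R1): 8.6016% + 22.5264% = 31.128%.
31.128% falls short of the 80% threshold by 48.872 percentage points.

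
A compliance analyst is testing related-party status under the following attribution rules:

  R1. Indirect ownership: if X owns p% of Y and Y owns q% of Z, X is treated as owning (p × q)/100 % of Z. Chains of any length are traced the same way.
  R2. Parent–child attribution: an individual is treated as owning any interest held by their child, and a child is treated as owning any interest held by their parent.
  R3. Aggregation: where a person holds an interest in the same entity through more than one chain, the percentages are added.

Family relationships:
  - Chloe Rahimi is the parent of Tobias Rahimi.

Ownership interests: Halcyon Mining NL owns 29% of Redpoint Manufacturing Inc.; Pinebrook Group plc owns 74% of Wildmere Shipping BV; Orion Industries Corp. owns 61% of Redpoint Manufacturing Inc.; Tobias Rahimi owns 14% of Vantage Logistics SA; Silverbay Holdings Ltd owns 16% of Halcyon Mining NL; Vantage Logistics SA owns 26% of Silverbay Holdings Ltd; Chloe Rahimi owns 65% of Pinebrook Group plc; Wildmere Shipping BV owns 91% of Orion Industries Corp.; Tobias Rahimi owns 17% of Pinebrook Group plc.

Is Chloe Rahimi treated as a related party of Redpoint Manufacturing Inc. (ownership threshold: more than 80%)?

No

By parent–child attribution (R2), Chloe Rahimi is treated as also owning Tobias Rahimi's interest in Pinebrook Group plc, giving 65% + 17% = 82%.
By parent–child attribution (R2), Chloe Rahimi is treated as owning Tobias Rahimi's 14% interest in Vantage Logistics SA.
Chain via Pinebrook Group plc → Wildmere Shipping BV → Orion Industries Corp. (R1): 82% × 74% × 91% × 61% = 33.683468% of Redpoint Manufacturing Inc.
Chain via Vantage Logistics SA → Silverbay Holdings Ltd → Halcyon Mining NL (R1): 14% × 26% × 16% × 29% = 0.168896% of Redpoint Manufacturing Inc.
Aggregating (R3): 33.683468% + 0.168896% = 33.852364%.
33.852364% does not exceed the 80% threshold, so Chloe is not a related party to Redpoint Manufacturing Inc.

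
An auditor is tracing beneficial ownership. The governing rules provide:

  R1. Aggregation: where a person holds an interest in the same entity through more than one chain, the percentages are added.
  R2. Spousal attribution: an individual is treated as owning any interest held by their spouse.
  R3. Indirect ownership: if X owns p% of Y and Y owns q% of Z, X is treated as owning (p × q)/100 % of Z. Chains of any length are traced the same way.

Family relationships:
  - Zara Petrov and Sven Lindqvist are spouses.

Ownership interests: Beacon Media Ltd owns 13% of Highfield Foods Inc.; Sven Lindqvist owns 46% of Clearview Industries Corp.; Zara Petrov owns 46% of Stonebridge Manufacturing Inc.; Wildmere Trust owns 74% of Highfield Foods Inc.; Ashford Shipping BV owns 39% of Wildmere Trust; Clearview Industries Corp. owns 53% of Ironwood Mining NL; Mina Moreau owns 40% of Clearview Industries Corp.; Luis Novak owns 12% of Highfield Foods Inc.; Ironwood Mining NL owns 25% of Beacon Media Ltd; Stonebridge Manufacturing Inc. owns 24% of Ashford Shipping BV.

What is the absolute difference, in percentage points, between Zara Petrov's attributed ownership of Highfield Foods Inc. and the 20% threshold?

By spousal attribution (R2), Zara Petrov is treated as owning Sven Lindqvist's 46% interest in Clearview Industries Corp.
Chain via Stonebridge Manufacturing Inc. → Ashford Shipping BV → Wildmere Trust (R3): 46% × 24% × 39% × 74% = 3.186144% of Highfield Foods Inc.
Chain via Clearview Industries Corp. → Ironwood Mining NL → Beacon Media Ltd (R3): 46% × 53% × 25% × 13% = 0.79235% of Highfield Foods Inc.
Aggregating (R1): 3.186144% + 0.79235% = 3.978494%.
3.978494% falls short of the 20% threshold by 16.021506 percentage points.

16.021506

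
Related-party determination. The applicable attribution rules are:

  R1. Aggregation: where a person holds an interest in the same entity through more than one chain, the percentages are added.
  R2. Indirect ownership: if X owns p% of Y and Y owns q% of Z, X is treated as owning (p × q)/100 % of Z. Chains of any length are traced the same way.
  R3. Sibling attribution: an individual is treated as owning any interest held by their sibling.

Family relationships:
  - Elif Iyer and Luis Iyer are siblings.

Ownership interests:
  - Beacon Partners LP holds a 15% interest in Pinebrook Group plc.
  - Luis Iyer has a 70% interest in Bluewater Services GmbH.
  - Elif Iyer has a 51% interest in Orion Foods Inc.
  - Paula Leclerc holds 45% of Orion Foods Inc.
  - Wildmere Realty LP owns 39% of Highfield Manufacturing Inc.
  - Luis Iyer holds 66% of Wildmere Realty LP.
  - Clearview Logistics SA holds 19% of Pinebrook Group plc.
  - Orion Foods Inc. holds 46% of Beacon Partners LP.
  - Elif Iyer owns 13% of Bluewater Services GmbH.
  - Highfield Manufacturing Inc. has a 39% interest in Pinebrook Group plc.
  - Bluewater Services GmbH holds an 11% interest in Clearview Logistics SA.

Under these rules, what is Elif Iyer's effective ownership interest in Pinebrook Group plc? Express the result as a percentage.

By sibling attribution (R3), Elif Iyer is treated as also owning Luis Iyer's interest in Bluewater Services GmbH, giving 13% + 70% = 83%.
By sibling attribution (R3), Elif Iyer is treated as owning Luis Iyer's 66% interest in Wildmere Realty LP.
Chain via Orion Foods Inc. → Beacon Partners LP (R2): 51% × 46% × 15% = 3.519% of Pinebrook Group plc.
Chain via Bluewater Services GmbH → Clearview Logistics SA (R2): 83% × 11% × 19% = 1.7347% of Pinebrook Group plc.
Chain via Wildmere Realty LP → Highfield Manufacturing Inc. (R2): 66% × 39% × 39% = 10.0386% of Pinebrook Group plc.
Aggregating (R1): 3.519% + 1.7347% + 10.0386% = 15.2923%.

15.2923%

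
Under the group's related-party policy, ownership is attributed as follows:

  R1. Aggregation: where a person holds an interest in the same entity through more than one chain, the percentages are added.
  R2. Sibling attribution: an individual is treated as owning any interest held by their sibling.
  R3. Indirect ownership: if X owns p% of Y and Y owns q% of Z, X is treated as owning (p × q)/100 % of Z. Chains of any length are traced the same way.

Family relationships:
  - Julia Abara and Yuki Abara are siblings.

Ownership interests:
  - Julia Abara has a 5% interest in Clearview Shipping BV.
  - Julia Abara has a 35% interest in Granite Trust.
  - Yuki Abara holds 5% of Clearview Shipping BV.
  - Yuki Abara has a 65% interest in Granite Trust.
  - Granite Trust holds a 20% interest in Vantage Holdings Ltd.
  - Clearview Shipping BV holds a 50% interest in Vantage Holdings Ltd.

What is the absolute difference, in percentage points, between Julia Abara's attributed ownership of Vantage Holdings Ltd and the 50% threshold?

By sibling attribution (R2), Julia Abara is treated as also owning Yuki Abara's interest in Granite Trust, giving 35% + 65% = 100%.
By sibling attribution (R2), Julia Abara is treated as also owning Yuki Abara's interest in Clearview Shipping BV, giving 5% + 5% = 10%.
Chain via Granite Trust (R3): 100% × 20% = 20% of Vantage Holdings Ltd.
Chain via Clearview Shipping BV (R3): 10% × 50% = 5% of Vantage Holdings Ltd.
Aggregating (R1): 20% + 5% = 25%.
25% falls short of the 50% threshold by 25 percentage points.

25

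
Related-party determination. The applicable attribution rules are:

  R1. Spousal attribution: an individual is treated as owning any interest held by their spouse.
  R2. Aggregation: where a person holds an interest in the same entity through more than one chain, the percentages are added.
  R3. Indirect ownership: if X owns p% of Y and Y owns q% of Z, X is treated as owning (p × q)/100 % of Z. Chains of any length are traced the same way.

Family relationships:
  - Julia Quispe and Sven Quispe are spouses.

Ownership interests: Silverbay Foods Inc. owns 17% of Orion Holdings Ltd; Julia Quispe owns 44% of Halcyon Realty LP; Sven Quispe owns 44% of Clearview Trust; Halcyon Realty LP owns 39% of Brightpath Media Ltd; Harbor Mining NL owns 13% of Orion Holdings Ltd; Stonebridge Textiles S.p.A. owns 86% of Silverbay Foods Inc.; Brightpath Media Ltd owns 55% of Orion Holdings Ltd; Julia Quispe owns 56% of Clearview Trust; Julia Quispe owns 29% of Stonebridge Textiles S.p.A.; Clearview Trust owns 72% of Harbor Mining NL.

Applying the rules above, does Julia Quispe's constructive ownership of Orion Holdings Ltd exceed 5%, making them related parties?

By spousal attribution (R1), Julia Quispe is treated as also owning Sven Quispe's interest in Clearview Trust, giving 56% + 44% = 100%.
Chain via Stonebridge Textiles S.p.A. → Silverbay Foods Inc. (R3): 29% × 86% × 17% = 4.2398% of Orion Holdings Ltd.
Chain via Halcyon Realty LP → Brightpath Media Ltd (R3): 44% × 39% × 55% = 9.438% of Orion Holdings Ltd.
Chain via Clearview Trust → Harbor Mining NL (R3): 100% × 72% × 13% = 9.36% of Orion Holdings Ltd.
Aggregating (R2): 4.2398% + 9.438% + 9.36% = 23.0378%.
23.0378% exceeds the 5% threshold, so Julia is a related party to Orion Holdings Ltd.

Yes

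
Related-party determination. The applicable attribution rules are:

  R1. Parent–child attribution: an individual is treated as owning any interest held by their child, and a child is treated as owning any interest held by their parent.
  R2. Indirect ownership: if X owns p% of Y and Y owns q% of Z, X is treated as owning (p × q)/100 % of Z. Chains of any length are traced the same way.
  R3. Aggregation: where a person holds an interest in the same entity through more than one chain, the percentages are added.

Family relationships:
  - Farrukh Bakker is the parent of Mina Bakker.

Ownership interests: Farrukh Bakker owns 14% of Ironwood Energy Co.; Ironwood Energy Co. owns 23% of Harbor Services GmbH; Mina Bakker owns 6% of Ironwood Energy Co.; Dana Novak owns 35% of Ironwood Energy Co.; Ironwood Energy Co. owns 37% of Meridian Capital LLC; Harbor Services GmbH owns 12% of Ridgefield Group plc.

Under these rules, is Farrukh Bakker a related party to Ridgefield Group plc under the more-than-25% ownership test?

By parent–child attribution (R1), Farrukh Bakker is treated as also owning Mina Bakker's interest in Ironwood Energy Co, giving 14% + 6% = 20%.
Chain via Ironwood Energy Co. → Harbor Services GmbH (R2): 20% × 23% × 12% = 0.552% of Ridgefield Group plc.
0.552% does not exceed the 25% threshold, so Farrukh is not a related party to Ridgefield Group plc.

No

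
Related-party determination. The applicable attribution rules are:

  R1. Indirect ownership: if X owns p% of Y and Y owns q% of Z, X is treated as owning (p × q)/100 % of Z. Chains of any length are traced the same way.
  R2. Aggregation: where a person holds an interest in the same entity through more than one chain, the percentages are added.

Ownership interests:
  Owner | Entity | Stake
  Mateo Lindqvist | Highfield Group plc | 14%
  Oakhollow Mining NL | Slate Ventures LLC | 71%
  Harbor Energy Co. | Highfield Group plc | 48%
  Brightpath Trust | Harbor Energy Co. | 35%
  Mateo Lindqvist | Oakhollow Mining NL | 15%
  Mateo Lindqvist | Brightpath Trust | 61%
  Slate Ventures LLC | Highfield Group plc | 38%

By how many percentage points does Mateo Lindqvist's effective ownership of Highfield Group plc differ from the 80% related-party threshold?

Chain via Brightpath Trust → Harbor Energy Co. (R1): 61% × 35% × 48% = 10.248% of Highfield Group plc.
Chain via Oakhollow Mining NL → Slate Ventures LLC (R1): 15% × 71% × 38% = 4.047% of Highfield Group plc.
Direct interest in Highfield Group plc: 14%.
Aggregating (R2): 10.248% + 4.047% + 14% = 28.295%.
28.295% falls short of the 80% threshold by 51.705 percentage points.

51.705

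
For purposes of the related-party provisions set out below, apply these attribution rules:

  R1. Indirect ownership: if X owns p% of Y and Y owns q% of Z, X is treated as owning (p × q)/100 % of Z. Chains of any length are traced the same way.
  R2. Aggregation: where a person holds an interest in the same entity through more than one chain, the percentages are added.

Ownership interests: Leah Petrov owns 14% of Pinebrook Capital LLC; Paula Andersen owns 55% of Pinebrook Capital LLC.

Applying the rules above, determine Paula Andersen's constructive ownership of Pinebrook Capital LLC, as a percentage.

Direct interest in Pinebrook Capital LLC: 55%.

55%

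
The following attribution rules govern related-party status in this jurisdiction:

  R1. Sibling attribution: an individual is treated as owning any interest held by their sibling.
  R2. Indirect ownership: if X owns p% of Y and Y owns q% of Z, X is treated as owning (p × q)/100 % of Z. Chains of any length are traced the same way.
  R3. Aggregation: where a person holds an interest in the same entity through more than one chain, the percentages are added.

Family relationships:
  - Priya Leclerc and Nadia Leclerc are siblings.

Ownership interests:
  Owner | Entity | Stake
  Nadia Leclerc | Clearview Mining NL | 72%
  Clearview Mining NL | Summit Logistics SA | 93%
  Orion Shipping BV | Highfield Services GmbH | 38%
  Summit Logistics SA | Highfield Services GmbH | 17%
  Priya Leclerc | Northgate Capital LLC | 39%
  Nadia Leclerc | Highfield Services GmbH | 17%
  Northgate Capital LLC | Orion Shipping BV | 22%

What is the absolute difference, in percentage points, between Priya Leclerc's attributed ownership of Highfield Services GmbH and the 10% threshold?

21.6436

By sibling attribution (R1), Priya Leclerc is treated as owning Nadia Leclerc's 72% interest in Clearview Mining NL.
By sibling attribution (R1), Priya Leclerc is treated as owning Nadia Leclerc's 17% interest in Highfield Services GmbH.
Chain via Northgate Capital LLC → Orion Shipping BV (R2): 39% × 22% × 38% = 3.2604% of Highfield Services GmbH.
Chain via Clearview Mining NL → Summit Logistics SA (R2): 72% × 93% × 17% = 11.3832% of Highfield Services GmbH.
Direct interest in Highfield Services GmbH: 17%.
Aggregating (R3): 3.2604% + 11.3832% + 17% = 31.6436%.
31.6436% exceeds the 10% threshold by 21.6436 percentage points.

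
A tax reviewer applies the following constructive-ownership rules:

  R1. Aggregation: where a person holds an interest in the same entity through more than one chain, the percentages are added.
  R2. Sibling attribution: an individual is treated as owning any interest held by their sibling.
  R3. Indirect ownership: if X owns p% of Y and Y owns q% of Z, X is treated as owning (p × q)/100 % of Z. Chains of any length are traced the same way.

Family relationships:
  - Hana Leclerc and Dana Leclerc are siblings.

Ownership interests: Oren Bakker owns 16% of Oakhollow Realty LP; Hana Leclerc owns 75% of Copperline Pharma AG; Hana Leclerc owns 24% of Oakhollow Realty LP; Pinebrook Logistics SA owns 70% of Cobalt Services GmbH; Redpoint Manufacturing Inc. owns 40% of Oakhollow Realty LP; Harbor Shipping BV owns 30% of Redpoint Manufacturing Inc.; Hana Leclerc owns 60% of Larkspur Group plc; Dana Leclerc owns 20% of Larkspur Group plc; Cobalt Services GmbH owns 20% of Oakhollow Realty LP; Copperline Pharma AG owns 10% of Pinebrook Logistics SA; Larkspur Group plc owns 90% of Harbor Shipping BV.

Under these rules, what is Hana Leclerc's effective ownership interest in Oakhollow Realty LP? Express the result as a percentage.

By sibling attribution (R2), Hana Leclerc is treated as also owning Dana Leclerc's interest in Larkspur Group plc, giving 60% + 20% = 80%.
Chain via Copperline Pharma AG → Pinebrook Logistics SA → Cobalt Services GmbH (R3): 75% × 10% × 70% × 20% = 1.05% of Oakhollow Realty LP.
Chain via Larkspur Group plc → Harbor Shipping BV → Redpoint Manufacturing Inc. (R3): 80% × 90% × 30% × 40% = 8.64% of Oakhollow Realty LP.
Direct interest in Oakhollow Realty LP: 24%.
Aggregating (R1): 1.05% + 8.64% + 24% = 33.69%.

33.69%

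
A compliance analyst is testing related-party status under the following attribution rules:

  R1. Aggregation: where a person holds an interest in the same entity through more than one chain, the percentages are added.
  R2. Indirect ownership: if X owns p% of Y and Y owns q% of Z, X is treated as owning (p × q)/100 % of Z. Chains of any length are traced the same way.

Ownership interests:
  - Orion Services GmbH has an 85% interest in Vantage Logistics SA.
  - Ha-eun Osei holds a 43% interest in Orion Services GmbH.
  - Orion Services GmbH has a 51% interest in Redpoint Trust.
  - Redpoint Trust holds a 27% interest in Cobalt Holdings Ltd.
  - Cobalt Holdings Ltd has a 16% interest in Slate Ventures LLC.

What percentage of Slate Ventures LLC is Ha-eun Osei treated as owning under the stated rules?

0.947376%

Chain via Orion Services GmbH → Redpoint Trust → Cobalt Holdings Ltd (R2): 43% × 51% × 27% × 16% = 0.947376% of Slate Ventures LLC.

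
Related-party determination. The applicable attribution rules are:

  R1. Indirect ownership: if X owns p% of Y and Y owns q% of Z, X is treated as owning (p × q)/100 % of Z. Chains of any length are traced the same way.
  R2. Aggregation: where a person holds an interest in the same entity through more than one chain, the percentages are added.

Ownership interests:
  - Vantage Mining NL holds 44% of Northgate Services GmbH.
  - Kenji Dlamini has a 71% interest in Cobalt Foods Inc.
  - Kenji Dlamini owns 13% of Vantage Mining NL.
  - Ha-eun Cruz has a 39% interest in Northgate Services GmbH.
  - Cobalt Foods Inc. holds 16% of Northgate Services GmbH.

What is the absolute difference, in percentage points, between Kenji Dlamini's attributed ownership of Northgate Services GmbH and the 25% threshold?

Chain via Vantage Mining NL (R1): 13% × 44% = 5.72% of Northgate Services GmbH.
Chain via Cobalt Foods Inc. (R1): 71% × 16% = 11.36% of Northgate Services GmbH.
Aggregating (R2): 5.72% + 11.36% = 17.08%.
17.08% falls short of the 25% threshold by 7.92 percentage points.

7.92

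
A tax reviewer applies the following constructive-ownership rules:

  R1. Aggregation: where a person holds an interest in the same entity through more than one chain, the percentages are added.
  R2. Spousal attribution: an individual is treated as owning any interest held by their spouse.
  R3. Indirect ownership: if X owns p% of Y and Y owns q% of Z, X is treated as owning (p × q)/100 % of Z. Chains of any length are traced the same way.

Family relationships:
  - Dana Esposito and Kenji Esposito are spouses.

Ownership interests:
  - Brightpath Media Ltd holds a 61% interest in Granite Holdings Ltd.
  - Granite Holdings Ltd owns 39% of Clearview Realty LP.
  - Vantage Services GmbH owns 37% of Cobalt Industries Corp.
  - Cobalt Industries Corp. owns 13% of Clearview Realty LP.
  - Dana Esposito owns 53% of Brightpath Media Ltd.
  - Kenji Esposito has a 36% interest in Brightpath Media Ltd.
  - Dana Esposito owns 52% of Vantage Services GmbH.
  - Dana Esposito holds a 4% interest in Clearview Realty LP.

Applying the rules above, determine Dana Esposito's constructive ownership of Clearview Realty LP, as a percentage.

27.6743%

By spousal attribution (R2), Dana Esposito is treated as also owning Kenji Esposito's interest in Brightpath Media Ltd, giving 53% + 36% = 89%.
Chain via Vantage Services GmbH → Cobalt Industries Corp. (R3): 52% × 37% × 13% = 2.5012% of Clearview Realty LP.
Chain via Brightpath Media Ltd → Granite Holdings Ltd (R3): 89% × 61% × 39% = 21.1731% of Clearview Realty LP.
Direct interest in Clearview Realty LP: 4%.
Aggregating (R1): 2.5012% + 21.1731% + 4% = 27.6743%.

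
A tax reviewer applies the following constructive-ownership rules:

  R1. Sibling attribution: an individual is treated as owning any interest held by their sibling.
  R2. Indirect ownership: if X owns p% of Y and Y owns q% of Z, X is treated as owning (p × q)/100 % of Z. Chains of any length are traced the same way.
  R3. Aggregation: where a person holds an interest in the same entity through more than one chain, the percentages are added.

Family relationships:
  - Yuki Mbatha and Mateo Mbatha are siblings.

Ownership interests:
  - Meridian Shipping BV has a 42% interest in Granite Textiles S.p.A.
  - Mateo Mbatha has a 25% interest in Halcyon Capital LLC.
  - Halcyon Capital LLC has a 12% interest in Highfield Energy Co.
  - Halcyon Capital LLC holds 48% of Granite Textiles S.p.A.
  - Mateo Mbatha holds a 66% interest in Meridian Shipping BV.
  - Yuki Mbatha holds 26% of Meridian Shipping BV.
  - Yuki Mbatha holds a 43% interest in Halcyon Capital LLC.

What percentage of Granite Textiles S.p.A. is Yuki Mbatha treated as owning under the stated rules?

By sibling attribution (R1), Yuki Mbatha is treated as also owning Mateo Mbatha's interest in Halcyon Capital LLC, giving 43% + 25% = 68%.
By sibling attribution (R1), Yuki Mbatha is treated as also owning Mateo Mbatha's interest in Meridian Shipping BV, giving 26% + 66% = 92%.
Chain via Halcyon Capital LLC (R2): 68% × 48% = 32.64% of Granite Textiles S.p.A.
Chain via Meridian Shipping BV (R2): 92% × 42% = 38.64% of Granite Textiles S.p.A.
Aggregating (R3): 32.64% + 38.64% = 71.28%.

71.28%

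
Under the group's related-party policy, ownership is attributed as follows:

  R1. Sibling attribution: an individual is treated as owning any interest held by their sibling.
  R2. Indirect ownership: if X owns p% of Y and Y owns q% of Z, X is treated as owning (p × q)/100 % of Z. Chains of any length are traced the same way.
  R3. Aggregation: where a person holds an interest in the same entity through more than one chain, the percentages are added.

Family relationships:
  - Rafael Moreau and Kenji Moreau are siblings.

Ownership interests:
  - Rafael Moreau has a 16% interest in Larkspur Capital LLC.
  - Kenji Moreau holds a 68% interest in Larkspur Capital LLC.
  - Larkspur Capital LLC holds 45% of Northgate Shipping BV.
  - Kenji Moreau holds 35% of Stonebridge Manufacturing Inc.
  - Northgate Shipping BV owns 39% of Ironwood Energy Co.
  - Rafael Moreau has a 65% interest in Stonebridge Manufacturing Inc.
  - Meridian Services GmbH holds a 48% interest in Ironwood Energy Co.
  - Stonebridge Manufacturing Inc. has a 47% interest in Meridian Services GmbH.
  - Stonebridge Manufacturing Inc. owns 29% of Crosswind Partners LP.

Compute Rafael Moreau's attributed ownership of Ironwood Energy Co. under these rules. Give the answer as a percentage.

37.302%

By sibling attribution (R1), Rafael Moreau is treated as also owning Kenji Moreau's interest in Stonebridge Manufacturing Inc, giving 65% + 35% = 100%.
By sibling attribution (R1), Rafael Moreau is treated as also owning Kenji Moreau's interest in Larkspur Capital LLC, giving 16% + 68% = 84%.
Chain via Stonebridge Manufacturing Inc. → Meridian Services GmbH (R2): 100% × 47% × 48% = 22.56% of Ironwood Energy Co.
Chain via Larkspur Capital LLC → Northgate Shipping BV (R2): 84% × 45% × 39% = 14.742% of Ironwood Energy Co.
Aggregating (R3): 22.56% + 14.742% = 37.302%.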